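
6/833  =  6/833=0.01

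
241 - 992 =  - 751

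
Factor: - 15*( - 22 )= 2^1*3^1*5^1*11^1=330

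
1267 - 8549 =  - 7282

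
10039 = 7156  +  2883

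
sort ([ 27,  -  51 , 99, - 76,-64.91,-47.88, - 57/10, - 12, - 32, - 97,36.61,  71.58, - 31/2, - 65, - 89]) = [ - 97,-89, - 76, - 65 , - 64.91, -51, - 47.88, - 32, - 31/2, - 12 , - 57/10, 27,36.61, 71.58, 99]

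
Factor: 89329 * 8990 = 803067710 = 2^1*5^1*29^1*31^1*89329^1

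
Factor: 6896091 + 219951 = 7116042 = 2^1*3^1*41^1 * 28927^1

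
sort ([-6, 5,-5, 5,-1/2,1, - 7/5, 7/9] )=[ - 6,-5, - 7/5, - 1/2 , 7/9,1,  5,5] 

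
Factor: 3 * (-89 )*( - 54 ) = 2^1*3^4 * 89^1 = 14418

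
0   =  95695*0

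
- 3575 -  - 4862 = 1287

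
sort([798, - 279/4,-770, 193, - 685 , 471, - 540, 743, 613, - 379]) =[ - 770,-685, - 540, - 379,-279/4, 193 , 471, 613, 743,  798 ] 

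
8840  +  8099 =16939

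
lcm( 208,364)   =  1456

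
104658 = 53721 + 50937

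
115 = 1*115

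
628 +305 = 933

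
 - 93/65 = -2 + 37/65=-1.43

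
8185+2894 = 11079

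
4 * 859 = 3436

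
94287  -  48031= 46256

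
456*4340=1979040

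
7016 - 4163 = 2853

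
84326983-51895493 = 32431490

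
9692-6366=3326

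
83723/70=83723/70 = 1196.04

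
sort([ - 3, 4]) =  [-3 , 4] 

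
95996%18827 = 1861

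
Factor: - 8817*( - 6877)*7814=2^1*3^1*13^1*23^2*2939^1*3907^1 =473798053326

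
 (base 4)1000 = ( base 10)64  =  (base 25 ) 2e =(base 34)1U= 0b1000000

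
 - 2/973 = -2/973 = -0.00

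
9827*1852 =18199604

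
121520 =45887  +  75633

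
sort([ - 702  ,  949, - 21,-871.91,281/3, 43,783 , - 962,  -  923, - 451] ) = [ - 962, -923, - 871.91, - 702, - 451,-21,43 , 281/3,783,949]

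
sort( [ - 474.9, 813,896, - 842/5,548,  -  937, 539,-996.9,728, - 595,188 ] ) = [ - 996.9, - 937, - 595,-474.9, - 842/5, 188,539,  548, 728,813, 896 ] 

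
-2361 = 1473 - 3834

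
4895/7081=4895/7081=   0.69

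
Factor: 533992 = 2^3*66749^1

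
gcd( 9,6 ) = 3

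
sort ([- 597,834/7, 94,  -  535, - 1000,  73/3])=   [ - 1000, - 597,-535,73/3,94, 834/7]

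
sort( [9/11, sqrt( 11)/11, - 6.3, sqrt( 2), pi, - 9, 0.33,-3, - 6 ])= [ - 9,-6.3, - 6,-3, sqrt( 11)/11, 0.33,9/11,sqrt(2),  pi]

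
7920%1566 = 90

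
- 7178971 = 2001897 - 9180868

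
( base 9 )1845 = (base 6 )10322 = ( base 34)17O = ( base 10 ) 1418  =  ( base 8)2612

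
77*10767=829059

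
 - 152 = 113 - 265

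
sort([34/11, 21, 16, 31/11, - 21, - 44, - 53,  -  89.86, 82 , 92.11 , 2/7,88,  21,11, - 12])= [ - 89.86,- 53,-44 , - 21, - 12,2/7,31/11, 34/11, 11,16, 21,21,  82,88,92.11]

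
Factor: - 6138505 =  - 5^1*1227701^1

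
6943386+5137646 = 12081032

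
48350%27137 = 21213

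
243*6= 1458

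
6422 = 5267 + 1155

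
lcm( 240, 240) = 240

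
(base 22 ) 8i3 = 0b1000010101111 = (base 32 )45F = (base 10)4271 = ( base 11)3233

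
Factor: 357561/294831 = 57/47= 3^1 * 19^1*47^( - 1)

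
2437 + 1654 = 4091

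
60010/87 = 60010/87  =  689.77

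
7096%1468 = 1224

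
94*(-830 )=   -  78020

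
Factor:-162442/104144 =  - 2^( - 3) * 7^1*23^( - 1)*41^1=- 287/184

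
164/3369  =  164/3369 = 0.05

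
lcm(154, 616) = 616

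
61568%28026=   5516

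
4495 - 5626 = - 1131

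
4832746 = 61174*79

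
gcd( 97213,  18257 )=1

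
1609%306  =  79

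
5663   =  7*809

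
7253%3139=975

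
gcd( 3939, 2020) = 101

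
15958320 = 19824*805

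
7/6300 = 1/900 = 0.00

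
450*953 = 428850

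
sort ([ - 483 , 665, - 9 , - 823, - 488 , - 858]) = [  -  858,  -  823, - 488, - 483, - 9,665]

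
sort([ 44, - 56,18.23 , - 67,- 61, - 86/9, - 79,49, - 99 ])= [ - 99, - 79, - 67, - 61,-56, - 86/9,18.23,44 , 49]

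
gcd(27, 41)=1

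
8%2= 0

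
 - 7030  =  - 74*95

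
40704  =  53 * 768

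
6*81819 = 490914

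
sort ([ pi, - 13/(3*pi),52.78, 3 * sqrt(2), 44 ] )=[ - 13/(3*pi ),pi , 3*sqrt (2 ), 44, 52.78]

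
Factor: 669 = 3^1*223^1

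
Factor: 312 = 2^3*3^1 * 13^1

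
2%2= 0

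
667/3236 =667/3236 =0.21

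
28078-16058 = 12020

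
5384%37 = 19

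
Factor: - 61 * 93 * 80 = -2^4*3^1*5^1*31^1 * 61^1 = - 453840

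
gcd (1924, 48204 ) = 52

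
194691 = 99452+95239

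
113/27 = 4+ 5/27 =4.19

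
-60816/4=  - 15204 = - 15204.00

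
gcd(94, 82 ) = 2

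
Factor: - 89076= - 2^2*3^1*13^1*571^1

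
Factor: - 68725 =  - 5^2*2749^1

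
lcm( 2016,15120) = 30240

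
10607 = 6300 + 4307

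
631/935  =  631/935 = 0.67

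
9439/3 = 9439/3 = 3146.33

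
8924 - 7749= 1175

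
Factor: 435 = 3^1  *  5^1*29^1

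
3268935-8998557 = - 5729622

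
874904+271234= 1146138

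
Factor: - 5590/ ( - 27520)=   13/64 = 2^( - 6)*13^1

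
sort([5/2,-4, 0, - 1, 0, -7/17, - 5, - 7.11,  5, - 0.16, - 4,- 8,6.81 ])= [ - 8, - 7.11 , - 5, - 4, - 4,- 1, - 7/17, - 0.16, 0,0 , 5/2 , 5,6.81]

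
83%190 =83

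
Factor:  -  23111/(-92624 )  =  2^( - 4)*7^(-1)* 11^2*191^1*827^( - 1)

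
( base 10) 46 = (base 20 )26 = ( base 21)24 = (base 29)1h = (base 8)56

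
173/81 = 173/81 = 2.14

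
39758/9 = 39758/9 = 4417.56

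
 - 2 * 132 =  - 264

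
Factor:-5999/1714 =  -7/2 =- 2^( - 1)*7^1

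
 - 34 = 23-57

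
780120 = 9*86680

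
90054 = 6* 15009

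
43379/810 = 53+449/810 = 53.55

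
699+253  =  952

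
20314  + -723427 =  - 703113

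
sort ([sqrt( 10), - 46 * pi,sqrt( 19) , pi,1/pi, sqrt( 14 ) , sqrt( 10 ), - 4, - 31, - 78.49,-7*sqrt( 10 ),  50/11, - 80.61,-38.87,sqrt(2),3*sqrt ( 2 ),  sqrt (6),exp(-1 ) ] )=[-46*pi, - 80.61,-78.49, - 38.87, - 31,  -  7*sqrt( 10 ), - 4, 1/pi,exp (-1), sqrt (2),sqrt( 6),pi , sqrt( 10),sqrt( 10),sqrt(14 ),3  *  sqrt (2), sqrt( 19),  50/11]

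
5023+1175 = 6198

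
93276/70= 1332 + 18/35  =  1332.51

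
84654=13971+70683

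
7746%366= 60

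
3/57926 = 3/57926 = 0.00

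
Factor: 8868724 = 2^2*2217181^1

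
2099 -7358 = -5259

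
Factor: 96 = 2^5*3^1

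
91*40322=3669302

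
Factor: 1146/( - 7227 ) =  - 382/2409 = - 2^1*3^( - 1 )*11^(-1 ) * 73^( - 1 )*191^1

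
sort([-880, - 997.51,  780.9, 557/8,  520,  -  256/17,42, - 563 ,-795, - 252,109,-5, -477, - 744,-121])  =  [- 997.51, - 880, -795,-744, - 563,-477, - 252,-121,-256/17,-5,42, 557/8,109, 520 , 780.9]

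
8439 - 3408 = 5031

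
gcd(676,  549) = 1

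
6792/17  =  399 + 9/17= 399.53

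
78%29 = 20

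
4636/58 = 2318/29 = 79.93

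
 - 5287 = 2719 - 8006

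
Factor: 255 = 3^1  *  5^1 * 17^1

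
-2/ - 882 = 1/441 =0.00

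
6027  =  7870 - 1843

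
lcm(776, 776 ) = 776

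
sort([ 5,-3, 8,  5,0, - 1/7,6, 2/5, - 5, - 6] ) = [-6,  -  5, - 3,-1/7,0, 2/5, 5,  5, 6,8]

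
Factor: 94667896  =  2^3*139^1*85133^1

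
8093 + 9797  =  17890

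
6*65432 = 392592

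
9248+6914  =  16162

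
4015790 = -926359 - - 4942149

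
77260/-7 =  - 11038  +  6/7 = - 11037.14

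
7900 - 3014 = 4886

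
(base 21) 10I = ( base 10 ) 459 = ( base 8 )713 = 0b111001011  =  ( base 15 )209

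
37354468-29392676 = 7961792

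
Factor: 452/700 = 113/175 = 5^(  -  2 )*7^ ( - 1)* 113^1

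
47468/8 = 11867/2 = 5933.50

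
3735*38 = 141930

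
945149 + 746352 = 1691501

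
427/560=61/80  =  0.76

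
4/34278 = 2/17139 = 0.00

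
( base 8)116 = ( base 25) 33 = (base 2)1001110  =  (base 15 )53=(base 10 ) 78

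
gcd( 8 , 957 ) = 1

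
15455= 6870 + 8585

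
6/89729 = 6/89729 = 0.00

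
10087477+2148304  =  12235781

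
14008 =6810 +7198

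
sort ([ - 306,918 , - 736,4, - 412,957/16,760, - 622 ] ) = [ - 736, - 622, - 412, - 306,4, 957/16, 760, 918 ] 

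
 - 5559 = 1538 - 7097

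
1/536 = 1/536 = 0.00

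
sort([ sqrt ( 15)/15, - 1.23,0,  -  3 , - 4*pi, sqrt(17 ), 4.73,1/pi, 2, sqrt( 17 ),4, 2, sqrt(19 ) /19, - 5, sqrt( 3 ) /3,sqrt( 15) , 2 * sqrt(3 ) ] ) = [ - 4 *pi, - 5, - 3,  -  1.23,0 , sqrt( 19 )/19,sqrt(15) /15, 1/pi, sqrt(3 )/3,2 , 2, 2*sqrt( 3 ), sqrt( 15) , 4, sqrt( 17),sqrt( 17 ),4.73 ] 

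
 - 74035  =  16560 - 90595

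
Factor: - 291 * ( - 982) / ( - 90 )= - 47627/15 = - 3^ ( - 1)*5^( - 1 )*97^1*491^1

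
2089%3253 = 2089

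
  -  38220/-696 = 3185/58 = 54.91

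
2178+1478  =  3656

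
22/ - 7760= - 1 + 3869/3880 =- 0.00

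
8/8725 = 8/8725 = 0.00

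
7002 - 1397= 5605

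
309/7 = 309/7 = 44.14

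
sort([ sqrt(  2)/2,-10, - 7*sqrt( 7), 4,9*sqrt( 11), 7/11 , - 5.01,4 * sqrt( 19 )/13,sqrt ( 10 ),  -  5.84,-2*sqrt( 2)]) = [ - 7*sqrt( 7), - 10,-5.84, - 5.01, - 2*sqrt( 2) , 7/11,sqrt( 2) /2, 4*sqrt(19)/13,  sqrt( 10),4,9*sqrt( 11)] 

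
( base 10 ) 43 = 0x2B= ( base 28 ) 1F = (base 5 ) 133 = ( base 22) 1l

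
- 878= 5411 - 6289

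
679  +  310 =989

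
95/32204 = 95/32204 = 0.00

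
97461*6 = 584766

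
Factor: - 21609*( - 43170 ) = 2^1*3^3*5^1 * 7^4*1439^1= 932860530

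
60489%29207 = 2075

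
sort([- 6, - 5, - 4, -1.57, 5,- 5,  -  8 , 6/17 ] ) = [ - 8,-6,-5 , - 5, - 4,-1.57, 6/17, 5 ] 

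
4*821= 3284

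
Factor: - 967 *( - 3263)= 13^1 * 251^1 * 967^1 = 3155321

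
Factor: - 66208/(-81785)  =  2^5*5^( - 1 ) * 11^( - 1 )*1487^(-1)*2069^1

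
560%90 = 20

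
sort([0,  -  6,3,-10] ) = [ - 10,-6,0,3 ] 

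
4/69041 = 4/69041 = 0.00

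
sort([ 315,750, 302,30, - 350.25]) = [-350.25,30 , 302,315, 750] 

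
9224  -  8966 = 258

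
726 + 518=1244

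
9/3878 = 9/3878 = 0.00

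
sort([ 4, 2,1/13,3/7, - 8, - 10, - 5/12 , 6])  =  [ - 10 , - 8 , - 5/12, 1/13, 3/7,2,4,6 ]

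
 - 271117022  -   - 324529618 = 53412596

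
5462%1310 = 222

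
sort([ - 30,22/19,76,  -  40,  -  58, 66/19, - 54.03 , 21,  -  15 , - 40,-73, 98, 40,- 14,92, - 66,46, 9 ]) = [ - 73, - 66, - 58,- 54.03,- 40, -40,-30, - 15,-14 , 22/19,66/19,  9, 21, 40, 46,76,92,98] 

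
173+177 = 350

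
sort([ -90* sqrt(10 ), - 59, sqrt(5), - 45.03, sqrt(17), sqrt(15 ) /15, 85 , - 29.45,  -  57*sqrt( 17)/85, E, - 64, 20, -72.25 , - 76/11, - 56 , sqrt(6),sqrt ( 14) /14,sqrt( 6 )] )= [ - 90*sqrt(10),-72.25, - 64, - 59, - 56, - 45.03,-29.45, - 76/11, - 57*sqrt(17)/85,sqrt( 15)/15,sqrt( 14 ) /14, sqrt(5 ) , sqrt(6),  sqrt( 6) , E, sqrt( 17 ), 20, 85 ]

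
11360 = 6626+4734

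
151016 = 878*172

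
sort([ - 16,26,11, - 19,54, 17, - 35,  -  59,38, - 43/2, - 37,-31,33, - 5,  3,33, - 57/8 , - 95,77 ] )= [ - 95, - 59, - 37, - 35, - 31, - 43/2, - 19, - 16,-57/8, - 5,3,11,17,26, 33,33,  38 , 54 , 77 ] 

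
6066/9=674 = 674.00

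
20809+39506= 60315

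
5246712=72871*72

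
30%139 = 30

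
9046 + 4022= 13068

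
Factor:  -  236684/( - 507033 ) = 2^2*3^ (-3)*7^1*79^1*89^(-1)*107^1*211^( - 1 )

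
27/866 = 27/866=0.03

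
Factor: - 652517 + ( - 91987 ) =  - 2^3*3^1 *67^1 *463^1=- 744504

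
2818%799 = 421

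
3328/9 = 3328/9= 369.78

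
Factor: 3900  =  2^2*3^1*5^2*13^1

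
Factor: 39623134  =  2^1 * 19811567^1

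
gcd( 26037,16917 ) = 3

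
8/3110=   4/1555 = 0.00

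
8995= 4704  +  4291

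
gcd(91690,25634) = 2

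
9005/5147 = 1+3858/5147 = 1.75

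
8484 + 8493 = 16977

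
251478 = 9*27942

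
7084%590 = 4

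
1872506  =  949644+922862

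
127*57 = 7239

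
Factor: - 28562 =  - 2^1*14281^1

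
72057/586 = 72057/586 = 122.96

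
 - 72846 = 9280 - 82126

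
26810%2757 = 1997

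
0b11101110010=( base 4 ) 131302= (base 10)1906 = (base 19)556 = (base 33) 1OP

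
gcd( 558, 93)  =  93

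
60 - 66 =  - 6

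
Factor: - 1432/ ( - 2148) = 2/3 = 2^1*3^(  -  1 ) 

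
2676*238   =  636888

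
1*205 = 205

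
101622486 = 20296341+81326145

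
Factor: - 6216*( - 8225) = 2^3 * 3^1  *  5^2*7^2*37^1*47^1 =51126600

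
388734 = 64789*6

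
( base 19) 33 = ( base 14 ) 44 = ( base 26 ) 28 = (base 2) 111100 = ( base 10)60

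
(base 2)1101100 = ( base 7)213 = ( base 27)40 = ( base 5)413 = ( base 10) 108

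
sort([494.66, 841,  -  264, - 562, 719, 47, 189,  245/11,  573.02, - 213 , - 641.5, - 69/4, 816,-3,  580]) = [ - 641.5, - 562, - 264, - 213 , - 69/4, - 3,245/11,47,189, 494.66, 573.02,580,719, 816, 841]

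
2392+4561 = 6953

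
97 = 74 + 23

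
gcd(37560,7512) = 7512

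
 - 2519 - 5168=  -  7687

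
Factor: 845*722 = 610090 = 2^1* 5^1*13^2*19^2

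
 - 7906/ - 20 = 3953/10 = 395.30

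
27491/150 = 183 + 41/150 = 183.27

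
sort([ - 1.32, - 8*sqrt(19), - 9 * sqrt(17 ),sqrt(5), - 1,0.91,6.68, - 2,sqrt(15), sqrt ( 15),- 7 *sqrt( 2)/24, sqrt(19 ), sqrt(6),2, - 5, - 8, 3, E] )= [  -  9*sqrt(17 ), - 8 * sqrt(19 ), - 8, - 5, - 2, - 1.32 ,-1, - 7*sqrt ( 2)/24, 0.91, 2, sqrt(5),  sqrt(6),E,3,sqrt(15 ),sqrt( 15), sqrt(19),6.68 ]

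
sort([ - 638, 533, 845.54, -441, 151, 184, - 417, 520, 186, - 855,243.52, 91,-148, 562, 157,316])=[ - 855 , - 638,-441 , - 417, - 148, 91,151,157 , 184, 186, 243.52, 316,520,  533,562,845.54 ]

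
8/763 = 8/763= 0.01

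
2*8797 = 17594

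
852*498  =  424296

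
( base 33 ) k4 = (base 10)664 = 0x298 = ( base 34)ji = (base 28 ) nk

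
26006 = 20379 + 5627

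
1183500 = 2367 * 500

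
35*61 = 2135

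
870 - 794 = 76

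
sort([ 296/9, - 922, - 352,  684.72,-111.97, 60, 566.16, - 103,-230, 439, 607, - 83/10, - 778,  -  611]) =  [-922,-778,-611,  -  352, - 230,  -  111.97,-103, - 83/10 , 296/9,60, 439 , 566.16,607,684.72]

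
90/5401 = 90/5401= 0.02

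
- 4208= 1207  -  5415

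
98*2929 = 287042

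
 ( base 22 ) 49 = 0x61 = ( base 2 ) 1100001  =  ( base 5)342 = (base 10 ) 97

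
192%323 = 192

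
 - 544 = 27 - 571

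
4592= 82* 56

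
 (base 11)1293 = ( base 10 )1675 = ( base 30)1PP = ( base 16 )68B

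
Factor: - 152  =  -2^3 * 19^1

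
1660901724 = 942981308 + 717920416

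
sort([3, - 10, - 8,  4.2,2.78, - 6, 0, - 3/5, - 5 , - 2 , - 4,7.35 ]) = [ - 10, - 8, - 6, - 5, - 4, - 2  , - 3/5, 0, 2.78,  3,  4.2,7.35]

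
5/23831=5/23831 = 0.00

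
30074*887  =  26675638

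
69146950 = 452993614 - 383846664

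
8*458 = 3664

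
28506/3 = 9502 = 9502.00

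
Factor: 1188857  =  1188857^1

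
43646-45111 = - 1465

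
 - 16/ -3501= 16/3501 = 0.00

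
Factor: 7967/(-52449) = - 3^( - 1)*31^1*257^1*17483^ ( - 1 )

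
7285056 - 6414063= 870993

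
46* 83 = 3818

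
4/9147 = 4/9147=0.00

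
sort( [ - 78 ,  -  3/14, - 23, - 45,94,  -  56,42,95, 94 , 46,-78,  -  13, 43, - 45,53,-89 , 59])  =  [  -  89,  -  78, - 78,- 56, - 45, - 45,-23, - 13, - 3/14,42, 43 , 46,  53,59,94,94,95] 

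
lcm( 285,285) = 285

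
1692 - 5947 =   -  4255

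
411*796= 327156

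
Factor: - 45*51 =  - 3^3* 5^1*17^1 = - 2295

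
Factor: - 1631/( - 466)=7/2 = 2^( - 1)*7^1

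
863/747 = 863/747 = 1.16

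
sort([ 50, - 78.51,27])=[-78.51,  27,  50]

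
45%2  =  1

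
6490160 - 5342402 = 1147758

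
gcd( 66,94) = 2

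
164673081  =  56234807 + 108438274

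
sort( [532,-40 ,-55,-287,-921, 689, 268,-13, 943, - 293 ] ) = [ - 921, - 293 ,  -  287,-55,-40,-13, 268,532,689,943 ]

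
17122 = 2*8561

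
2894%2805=89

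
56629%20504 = 15621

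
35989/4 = 8997+1/4=8997.25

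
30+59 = 89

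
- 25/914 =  - 1+889/914 = - 0.03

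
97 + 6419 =6516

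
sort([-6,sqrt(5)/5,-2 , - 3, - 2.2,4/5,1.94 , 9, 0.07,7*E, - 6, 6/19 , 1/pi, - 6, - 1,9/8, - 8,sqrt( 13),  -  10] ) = [ - 10, - 8, - 6,-6 , - 6 , - 3 , - 2.2, - 2, -1,0.07,6/19, 1/pi,sqrt( 5)/5,4/5, 9/8,1.94, sqrt( 13),  9, 7*E]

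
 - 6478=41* ( - 158)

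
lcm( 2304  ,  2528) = 182016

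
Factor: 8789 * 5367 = 47170563= 3^1*11^1*17^1*47^1*1789^1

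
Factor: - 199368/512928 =-2^( - 2 )*3^1*71^1*137^(-1) = - 213/548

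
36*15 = 540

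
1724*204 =351696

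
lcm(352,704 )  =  704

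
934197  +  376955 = 1311152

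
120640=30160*4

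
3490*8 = 27920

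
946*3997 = 3781162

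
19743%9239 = 1265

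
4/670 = 2/335 =0.01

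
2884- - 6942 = 9826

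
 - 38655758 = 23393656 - 62049414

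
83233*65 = 5410145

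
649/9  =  649/9 = 72.11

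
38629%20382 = 18247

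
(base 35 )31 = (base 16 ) 6A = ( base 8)152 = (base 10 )106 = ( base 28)3m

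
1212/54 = 22 + 4/9 = 22.44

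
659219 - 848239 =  - 189020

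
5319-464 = 4855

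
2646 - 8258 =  - 5612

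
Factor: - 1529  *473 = -11^2*43^1*139^1 =- 723217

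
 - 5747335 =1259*( - 4565)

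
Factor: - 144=  -  2^4 * 3^2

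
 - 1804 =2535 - 4339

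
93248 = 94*992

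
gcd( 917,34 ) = 1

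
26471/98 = 26471/98 = 270.11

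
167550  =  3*55850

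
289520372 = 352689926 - 63169554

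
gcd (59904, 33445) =1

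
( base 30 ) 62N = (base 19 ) f3b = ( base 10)5483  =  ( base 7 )21662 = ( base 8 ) 12553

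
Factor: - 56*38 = -2^4* 7^1*19^1 = - 2128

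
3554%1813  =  1741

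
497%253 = 244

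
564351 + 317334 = 881685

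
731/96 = 731/96 = 7.61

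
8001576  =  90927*88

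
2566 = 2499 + 67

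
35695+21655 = 57350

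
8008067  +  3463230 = 11471297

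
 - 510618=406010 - 916628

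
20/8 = 5/2 = 2.50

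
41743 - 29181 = 12562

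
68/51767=68/51767 = 0.00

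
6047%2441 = 1165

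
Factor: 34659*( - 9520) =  - 329953680 = - 2^4*3^2*5^1*7^1*17^1*3851^1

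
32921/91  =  4703/13 = 361.77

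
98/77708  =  49/38854 = 0.00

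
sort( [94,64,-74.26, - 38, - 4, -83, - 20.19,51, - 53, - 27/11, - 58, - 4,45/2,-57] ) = [  -  83, - 74.26,-58,  -  57, - 53,-38,  -  20.19, - 4, - 4,-27/11, 45/2,  51,64,94 ]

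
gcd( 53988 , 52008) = 132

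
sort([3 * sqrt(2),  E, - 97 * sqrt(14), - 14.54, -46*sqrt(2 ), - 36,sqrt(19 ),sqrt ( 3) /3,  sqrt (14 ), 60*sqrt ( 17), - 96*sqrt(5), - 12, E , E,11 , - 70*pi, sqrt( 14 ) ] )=[  -  97 *sqrt(14 ), - 70*pi,-96*sqrt(5 ), - 46 * sqrt (2),-36, - 14.54, -12, sqrt(3) /3,  E , E, E, sqrt(14),sqrt (14), 3*  sqrt(2),sqrt (19 ), 11, 60*sqrt(17) ]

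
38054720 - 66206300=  - 28151580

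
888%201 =84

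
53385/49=1089 + 24/49 = 1089.49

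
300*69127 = 20738100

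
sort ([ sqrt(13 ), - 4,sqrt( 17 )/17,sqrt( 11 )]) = [-4, sqrt( 17)/17,sqrt( 11),  sqrt( 13 ) ]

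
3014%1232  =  550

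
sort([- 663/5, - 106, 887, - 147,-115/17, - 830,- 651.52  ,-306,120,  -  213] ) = [ - 830,-651.52,-306,-213, - 147,-663/5,-106, -115/17  ,  120, 887]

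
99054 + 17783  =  116837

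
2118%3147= 2118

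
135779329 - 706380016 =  - 570600687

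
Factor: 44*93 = 2^2*3^1* 11^1*31^1 = 4092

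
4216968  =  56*75303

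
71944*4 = 287776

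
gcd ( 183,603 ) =3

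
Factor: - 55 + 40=-15 = -3^1 * 5^1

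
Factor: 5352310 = 2^1*5^1*311^1*1721^1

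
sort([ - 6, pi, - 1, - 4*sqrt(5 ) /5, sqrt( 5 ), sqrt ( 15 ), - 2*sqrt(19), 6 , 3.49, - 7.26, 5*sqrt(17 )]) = [ - 2 * sqrt( 19 ), - 7.26, - 6, - 4*sqrt( 5)/5, - 1, sqrt(5), pi,3.49, sqrt( 15),6,5*sqrt ( 17 ) ] 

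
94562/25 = 3782 + 12/25 = 3782.48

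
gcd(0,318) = 318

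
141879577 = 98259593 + 43619984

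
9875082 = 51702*191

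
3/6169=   3/6169 = 0.00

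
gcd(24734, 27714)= 298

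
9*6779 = 61011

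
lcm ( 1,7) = 7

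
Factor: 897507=3^3*13^1*2557^1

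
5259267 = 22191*237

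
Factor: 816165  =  3^2*5^1*7^1*2591^1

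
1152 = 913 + 239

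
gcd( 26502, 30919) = 4417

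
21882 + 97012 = 118894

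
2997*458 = 1372626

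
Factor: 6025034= 2^1 *23^1 * 227^1 * 577^1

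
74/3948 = 37/1974 = 0.02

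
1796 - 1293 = 503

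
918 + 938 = 1856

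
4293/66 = 1431/22 = 65.05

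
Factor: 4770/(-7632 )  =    -  5/8  =  - 2^( - 3)*5^1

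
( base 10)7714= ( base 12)456A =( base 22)FKE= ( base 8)17042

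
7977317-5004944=2972373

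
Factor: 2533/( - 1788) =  - 17/12 = - 2^( - 2)*3^( - 1)*17^1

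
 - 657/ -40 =16+17/40 = 16.43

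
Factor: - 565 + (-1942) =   -  23^1  *109^1=- 2507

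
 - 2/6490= - 1/3245 = -0.00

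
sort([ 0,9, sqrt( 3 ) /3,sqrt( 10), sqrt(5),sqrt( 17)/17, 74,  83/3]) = [ 0,sqrt( 17) /17,sqrt(3)/3 , sqrt( 5 ) , sqrt (10), 9 , 83/3,  74] 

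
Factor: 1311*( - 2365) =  - 3^1 * 5^1*11^1*19^1*23^1*43^1 = - 3100515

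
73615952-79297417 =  - 5681465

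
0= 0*1911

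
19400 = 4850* 4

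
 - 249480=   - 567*440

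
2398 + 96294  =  98692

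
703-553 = 150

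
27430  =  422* 65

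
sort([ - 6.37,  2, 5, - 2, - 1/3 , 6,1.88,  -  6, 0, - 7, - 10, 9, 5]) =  [  -  10 , - 7, - 6.37, - 6, - 2, - 1/3, 0 , 1.88,  2, 5, 5, 6, 9] 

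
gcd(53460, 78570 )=810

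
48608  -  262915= - 214307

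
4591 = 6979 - 2388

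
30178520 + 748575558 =778754078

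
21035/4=5258 + 3/4 = 5258.75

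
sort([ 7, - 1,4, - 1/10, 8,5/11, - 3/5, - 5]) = [- 5, - 1, - 3/5, - 1/10,5/11, 4,7,8 ] 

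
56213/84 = 669 + 17/84=669.20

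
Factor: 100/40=2^( - 1)*5^1  =  5/2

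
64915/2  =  64915/2 = 32457.50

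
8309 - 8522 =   -  213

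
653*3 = 1959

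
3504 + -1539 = 1965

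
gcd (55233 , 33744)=57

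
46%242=46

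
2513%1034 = 445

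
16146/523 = 16146/523 = 30.87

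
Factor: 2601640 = 2^3*5^1*193^1*337^1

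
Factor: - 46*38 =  - 1748 = - 2^2 * 19^1*23^1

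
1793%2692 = 1793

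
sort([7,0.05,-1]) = [ - 1 , 0.05,7]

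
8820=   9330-510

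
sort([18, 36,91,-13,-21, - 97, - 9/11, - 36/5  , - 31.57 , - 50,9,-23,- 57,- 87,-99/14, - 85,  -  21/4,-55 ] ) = [-97,-87,-85 ,-57,-55, - 50, - 31.57,-23, - 21,- 13,- 36/5, - 99/14,-21/4,  -  9/11,9,18,36 , 91]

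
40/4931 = 40/4931=0.01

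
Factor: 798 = 2^1 *3^1*7^1* 19^1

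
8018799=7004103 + 1014696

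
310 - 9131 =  - 8821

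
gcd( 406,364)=14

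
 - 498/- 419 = 1+79/419 = 1.19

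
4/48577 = 4/48577 = 0.00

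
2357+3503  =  5860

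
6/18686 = 3/9343 = 0.00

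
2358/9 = 262 = 262.00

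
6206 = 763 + 5443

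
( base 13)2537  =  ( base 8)12245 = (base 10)5285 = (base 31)5FF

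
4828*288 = 1390464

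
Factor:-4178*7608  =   - 2^4*3^1 *317^1*2089^1 = - 31786224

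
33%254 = 33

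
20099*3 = 60297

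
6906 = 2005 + 4901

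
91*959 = 87269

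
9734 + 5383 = 15117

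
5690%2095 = 1500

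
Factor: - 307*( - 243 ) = 3^5*307^1 = 74601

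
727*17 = 12359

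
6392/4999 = 1 + 1393/4999=1.28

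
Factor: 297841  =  297841^1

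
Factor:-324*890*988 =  - 2^5 * 3^4*5^1*13^1 * 19^1*89^1 = - 284899680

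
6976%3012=952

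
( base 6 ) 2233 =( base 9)643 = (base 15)250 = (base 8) 1015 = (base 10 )525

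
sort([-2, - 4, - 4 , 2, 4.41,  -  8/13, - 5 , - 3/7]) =[-5,-4, - 4,-2, - 8/13, - 3/7, 2, 4.41]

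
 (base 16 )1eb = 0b111101011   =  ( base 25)jg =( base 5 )3431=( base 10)491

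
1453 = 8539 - 7086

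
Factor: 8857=17^1*521^1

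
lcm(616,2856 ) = 31416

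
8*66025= 528200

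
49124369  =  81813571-32689202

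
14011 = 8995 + 5016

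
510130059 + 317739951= 827870010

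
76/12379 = 76/12379 = 0.01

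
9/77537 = 9/77537 =0.00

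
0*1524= 0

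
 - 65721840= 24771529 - 90493369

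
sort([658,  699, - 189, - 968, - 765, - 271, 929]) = [ - 968 , - 765, - 271 , - 189, 658,699,929] 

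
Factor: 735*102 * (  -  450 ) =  - 2^2*3^4*5^3*7^2*17^1 = - 33736500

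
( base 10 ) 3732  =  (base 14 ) 1508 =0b111010010100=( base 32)3kk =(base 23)716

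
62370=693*90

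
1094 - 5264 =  - 4170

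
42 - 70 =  - 28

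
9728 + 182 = 9910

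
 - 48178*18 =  - 867204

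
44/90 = 22/45 =0.49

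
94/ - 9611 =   -  1 + 9517/9611 = - 0.01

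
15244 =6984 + 8260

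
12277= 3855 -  - 8422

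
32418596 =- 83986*(-386)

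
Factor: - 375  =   - 3^1  *5^3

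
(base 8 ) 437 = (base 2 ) 100011111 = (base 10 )287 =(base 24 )bn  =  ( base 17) GF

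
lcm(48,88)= 528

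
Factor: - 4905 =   -  3^2 *5^1*109^1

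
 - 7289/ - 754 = 9+503/754= 9.67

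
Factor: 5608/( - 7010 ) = -2^2 *5^ ( - 1 ) = - 4/5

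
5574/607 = 5574/607 = 9.18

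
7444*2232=16615008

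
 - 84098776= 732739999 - 816838775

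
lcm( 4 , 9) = 36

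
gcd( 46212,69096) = 12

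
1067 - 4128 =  - 3061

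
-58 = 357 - 415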